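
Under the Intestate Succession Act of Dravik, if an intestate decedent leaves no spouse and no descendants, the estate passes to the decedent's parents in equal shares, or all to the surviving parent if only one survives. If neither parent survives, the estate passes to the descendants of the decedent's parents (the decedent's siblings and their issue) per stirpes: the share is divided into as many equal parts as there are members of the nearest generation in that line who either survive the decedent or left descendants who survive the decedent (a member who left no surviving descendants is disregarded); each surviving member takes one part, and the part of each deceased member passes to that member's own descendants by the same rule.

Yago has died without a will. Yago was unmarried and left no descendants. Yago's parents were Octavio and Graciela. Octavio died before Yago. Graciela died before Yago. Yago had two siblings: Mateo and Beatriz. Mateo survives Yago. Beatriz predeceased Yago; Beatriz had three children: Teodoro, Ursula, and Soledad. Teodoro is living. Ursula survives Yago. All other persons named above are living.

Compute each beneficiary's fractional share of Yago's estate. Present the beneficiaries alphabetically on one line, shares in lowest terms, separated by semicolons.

Neither parent survives and there are no descendants, so the estate passes to Yago's siblings and their issue per stirpes.
The estate is divided into 2 equal shares of 1/2 among Mateo, Beatriz.
Mateo is living and takes 1/2.
Beatriz predeceased; the 1/2 allotted to Beatriz's branch passes to Beatriz's issue by representation.
The 1/2 is divided into 3 equal shares of 1/6 among Teodoro, Ursula, Soledad.
Teodoro is living and takes 1/6.
Ursula is living and takes 1/6.
Soledad is living and takes 1/6.

Mateo 1/2; Soledad 1/6; Teodoro 1/6; Ursula 1/6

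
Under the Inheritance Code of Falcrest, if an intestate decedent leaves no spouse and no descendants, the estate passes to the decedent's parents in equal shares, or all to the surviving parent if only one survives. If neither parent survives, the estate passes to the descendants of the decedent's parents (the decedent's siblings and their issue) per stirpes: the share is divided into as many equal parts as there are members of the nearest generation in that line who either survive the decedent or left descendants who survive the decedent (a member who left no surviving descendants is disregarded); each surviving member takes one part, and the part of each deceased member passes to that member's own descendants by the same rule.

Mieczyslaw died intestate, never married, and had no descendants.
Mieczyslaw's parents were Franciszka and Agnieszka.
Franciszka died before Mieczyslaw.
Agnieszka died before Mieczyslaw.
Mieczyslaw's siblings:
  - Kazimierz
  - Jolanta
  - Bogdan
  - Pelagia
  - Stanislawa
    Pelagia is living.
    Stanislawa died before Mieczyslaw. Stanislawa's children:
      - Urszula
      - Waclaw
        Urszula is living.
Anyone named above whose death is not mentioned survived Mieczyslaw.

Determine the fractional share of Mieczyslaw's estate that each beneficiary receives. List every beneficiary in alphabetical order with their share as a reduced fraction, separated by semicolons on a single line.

Neither parent survives and there are no descendants, so the estate passes to Mieczyslaw's siblings and their issue per stirpes.
The estate is divided into 5 equal shares of 1/5 among Kazimierz, Jolanta, Bogdan, Pelagia, Stanislawa.
Kazimierz is living and takes 1/5.
Jolanta is living and takes 1/5.
Bogdan is living and takes 1/5.
Pelagia is living and takes 1/5.
Stanislawa predeceased; the 1/5 allotted to Stanislawa's branch passes to Stanislawa's issue by representation.
The 1/5 is divided into 2 equal shares of 1/10 among Urszula, Waclaw.
Urszula is living and takes 1/10.
Waclaw is living and takes 1/10.

Bogdan 1/5; Jolanta 1/5; Kazimierz 1/5; Pelagia 1/5; Urszula 1/10; Waclaw 1/10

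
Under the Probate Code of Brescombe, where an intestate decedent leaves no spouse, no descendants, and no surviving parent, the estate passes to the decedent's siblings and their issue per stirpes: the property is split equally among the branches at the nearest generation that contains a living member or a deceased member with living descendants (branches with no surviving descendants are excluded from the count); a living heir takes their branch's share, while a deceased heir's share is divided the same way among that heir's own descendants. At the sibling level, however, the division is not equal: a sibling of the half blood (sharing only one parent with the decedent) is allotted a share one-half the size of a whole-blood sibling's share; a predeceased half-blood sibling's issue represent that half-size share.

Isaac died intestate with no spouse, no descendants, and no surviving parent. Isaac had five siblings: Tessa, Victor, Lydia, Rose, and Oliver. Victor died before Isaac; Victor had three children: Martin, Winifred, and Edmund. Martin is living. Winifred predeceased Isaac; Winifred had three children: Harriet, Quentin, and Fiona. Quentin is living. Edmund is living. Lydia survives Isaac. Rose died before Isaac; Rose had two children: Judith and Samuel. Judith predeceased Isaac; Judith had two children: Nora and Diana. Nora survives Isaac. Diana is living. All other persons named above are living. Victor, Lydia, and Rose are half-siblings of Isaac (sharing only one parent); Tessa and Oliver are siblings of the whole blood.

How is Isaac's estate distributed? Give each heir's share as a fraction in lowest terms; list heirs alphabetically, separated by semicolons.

Diana 1/28; Edmund 1/21; Fiona 1/63; Harriet 1/63; Lydia 1/7; Martin 1/21; Nora 1/28; Oliver 2/7; Quentin 1/63; Samuel 1/14; Tessa 2/7

No spouse, descendants, or parent survives, so the estate passes to Isaac's siblings per stirpes.
Half-blood siblings count for one-half the weight of whole-blood siblings at the initial division.
Dividing 1 in proportion to weights (total weight 7/2): Tessa (weight 1) → 2/7; Victor (weight 1/2) → 1/7; Lydia (weight 1/2) → 1/7; Rose (weight 1/2) → 1/7; Oliver (weight 1) → 2/7.
Tessa is living and takes 2/7.
Victor predeceased; the 1/7 allotted to Victor's branch passes to Victor's issue by representation.
The 1/7 is divided into 3 equal shares of 1/21 among Martin, Winifred, Edmund.
Martin is living and takes 1/21.
Winifred predeceased; the 1/21 allotted to Winifred's branch passes to Winifred's issue by representation.
The 1/21 is divided into 3 equal shares of 1/63 among Harriet, Quentin, Fiona.
Harriet is living and takes 1/63.
Quentin is living and takes 1/63.
Fiona is living and takes 1/63.
Edmund is living and takes 1/21.
Lydia is living and takes 1/7.
Rose predeceased; the 1/7 allotted to Rose's branch passes to Rose's issue by representation.
The 1/7 is divided into 2 equal shares of 1/14 among Judith, Samuel.
Judith predeceased; the 1/14 allotted to Judith's branch passes to Judith's issue by representation.
The 1/14 is divided into 2 equal shares of 1/28 among Nora, Diana.
Nora is living and takes 1/28.
Diana is living and takes 1/28.
Samuel is living and takes 1/14.
Oliver is living and takes 2/7.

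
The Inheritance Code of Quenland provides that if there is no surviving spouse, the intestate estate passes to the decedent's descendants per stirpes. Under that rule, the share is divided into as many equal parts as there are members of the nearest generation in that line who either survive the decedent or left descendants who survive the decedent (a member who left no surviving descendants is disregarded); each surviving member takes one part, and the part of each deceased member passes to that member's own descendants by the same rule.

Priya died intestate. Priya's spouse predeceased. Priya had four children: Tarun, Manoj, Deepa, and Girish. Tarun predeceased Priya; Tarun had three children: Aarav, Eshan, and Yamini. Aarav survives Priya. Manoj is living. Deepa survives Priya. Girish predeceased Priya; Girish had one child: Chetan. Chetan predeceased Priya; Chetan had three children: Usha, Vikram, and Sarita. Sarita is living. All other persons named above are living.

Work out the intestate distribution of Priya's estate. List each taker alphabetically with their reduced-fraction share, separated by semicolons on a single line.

Aarav 1/12; Deepa 1/4; Eshan 1/12; Manoj 1/4; Sarita 1/12; Usha 1/12; Vikram 1/12; Yamini 1/12

There is no surviving spouse, so the entire estate passes to Priya's descendants per stirpes.
The estate is divided into 4 equal shares of 1/4 among Tarun, Manoj, Deepa, Girish.
Tarun predeceased; the 1/4 allotted to Tarun's branch passes to Tarun's issue by representation.
The 1/4 is divided into 3 equal shares of 1/12 among Aarav, Eshan, Yamini.
Aarav is living and takes 1/12.
Eshan is living and takes 1/12.
Yamini is living and takes 1/12.
Manoj is living and takes 1/4.
Deepa is living and takes 1/4.
Girish predeceased; the 1/4 allotted to Girish's branch passes to Girish's issue by representation.
Chetan's line is the sole branch at this level, so the full 1/4 passes to Chetan's issue by representation.
The 1/4 is divided into 3 equal shares of 1/12 among Usha, Vikram, Sarita.
Usha is living and takes 1/12.
Vikram is living and takes 1/12.
Sarita is living and takes 1/12.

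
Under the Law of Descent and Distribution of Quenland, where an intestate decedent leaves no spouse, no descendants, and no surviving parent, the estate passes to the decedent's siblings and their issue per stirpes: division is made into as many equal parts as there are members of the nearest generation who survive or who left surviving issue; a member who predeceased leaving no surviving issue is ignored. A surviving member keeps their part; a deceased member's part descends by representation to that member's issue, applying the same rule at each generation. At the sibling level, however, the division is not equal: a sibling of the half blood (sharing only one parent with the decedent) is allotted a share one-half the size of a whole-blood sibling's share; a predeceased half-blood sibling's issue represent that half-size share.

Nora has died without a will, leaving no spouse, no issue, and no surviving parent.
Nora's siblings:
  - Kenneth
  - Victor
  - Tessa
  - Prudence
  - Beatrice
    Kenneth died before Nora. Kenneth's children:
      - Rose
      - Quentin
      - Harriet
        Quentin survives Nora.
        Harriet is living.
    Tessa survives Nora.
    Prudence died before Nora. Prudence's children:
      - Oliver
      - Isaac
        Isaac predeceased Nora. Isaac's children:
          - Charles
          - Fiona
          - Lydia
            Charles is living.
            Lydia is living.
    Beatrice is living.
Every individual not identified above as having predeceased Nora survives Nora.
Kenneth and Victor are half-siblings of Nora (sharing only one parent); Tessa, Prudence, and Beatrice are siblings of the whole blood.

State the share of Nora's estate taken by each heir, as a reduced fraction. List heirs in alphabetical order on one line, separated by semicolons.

No spouse, descendants, or parent survives, so the estate passes to Nora's siblings per stirpes.
Half-blood siblings count for one-half the weight of whole-blood siblings at the initial division.
Dividing 1 in proportion to weights (total weight 4): Kenneth (weight 1/2) → 1/8; Victor (weight 1/2) → 1/8; Tessa (weight 1) → 1/4; Prudence (weight 1) → 1/4; Beatrice (weight 1) → 1/4.
Kenneth predeceased; the 1/8 allotted to Kenneth's branch passes to Kenneth's issue by representation.
The 1/8 is divided into 3 equal shares of 1/24 among Rose, Quentin, Harriet.
Rose is living and takes 1/24.
Quentin is living and takes 1/24.
Harriet is living and takes 1/24.
Victor is living and takes 1/8.
Tessa is living and takes 1/4.
Prudence predeceased; the 1/4 allotted to Prudence's branch passes to Prudence's issue by representation.
The 1/4 is divided into 2 equal shares of 1/8 among Oliver, Isaac.
Oliver is living and takes 1/8.
Isaac predeceased; the 1/8 allotted to Isaac's branch passes to Isaac's issue by representation.
The 1/8 is divided into 3 equal shares of 1/24 among Charles, Fiona, Lydia.
Charles is living and takes 1/24.
Fiona is living and takes 1/24.
Lydia is living and takes 1/24.
Beatrice is living and takes 1/4.

Beatrice 1/4; Charles 1/24; Fiona 1/24; Harriet 1/24; Lydia 1/24; Oliver 1/8; Quentin 1/24; Rose 1/24; Tessa 1/4; Victor 1/8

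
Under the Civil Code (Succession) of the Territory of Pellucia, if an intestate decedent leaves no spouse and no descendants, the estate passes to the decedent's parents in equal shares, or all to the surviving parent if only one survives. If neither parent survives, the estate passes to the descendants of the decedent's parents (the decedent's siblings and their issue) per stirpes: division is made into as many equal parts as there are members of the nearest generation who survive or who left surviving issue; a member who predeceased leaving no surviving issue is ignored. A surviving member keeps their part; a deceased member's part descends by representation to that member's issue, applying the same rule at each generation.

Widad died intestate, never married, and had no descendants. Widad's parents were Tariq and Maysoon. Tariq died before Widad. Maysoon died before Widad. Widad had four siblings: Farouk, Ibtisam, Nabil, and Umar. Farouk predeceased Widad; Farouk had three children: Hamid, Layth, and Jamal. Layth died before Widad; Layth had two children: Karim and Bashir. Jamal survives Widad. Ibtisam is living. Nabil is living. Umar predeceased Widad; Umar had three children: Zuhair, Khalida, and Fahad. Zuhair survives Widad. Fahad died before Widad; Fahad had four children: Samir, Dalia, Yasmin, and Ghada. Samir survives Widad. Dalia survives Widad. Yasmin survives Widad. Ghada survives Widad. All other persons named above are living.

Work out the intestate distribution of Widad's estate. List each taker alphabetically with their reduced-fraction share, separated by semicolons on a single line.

Bashir 1/24; Dalia 1/48; Ghada 1/48; Hamid 1/12; Ibtisam 1/4; Jamal 1/12; Karim 1/24; Khalida 1/12; Nabil 1/4; Samir 1/48; Yasmin 1/48; Zuhair 1/12

Neither parent survives and there are no descendants, so the estate passes to Widad's siblings and their issue per stirpes.
The estate is divided into 4 equal shares of 1/4 among Farouk, Ibtisam, Nabil, Umar.
Farouk predeceased; the 1/4 allotted to Farouk's branch passes to Farouk's issue by representation.
The 1/4 is divided into 3 equal shares of 1/12 among Hamid, Layth, Jamal.
Hamid is living and takes 1/12.
Layth predeceased; the 1/12 allotted to Layth's branch passes to Layth's issue by representation.
The 1/12 is divided into 2 equal shares of 1/24 among Karim, Bashir.
Karim is living and takes 1/24.
Bashir is living and takes 1/24.
Jamal is living and takes 1/12.
Ibtisam is living and takes 1/4.
Nabil is living and takes 1/4.
Umar predeceased; the 1/4 allotted to Umar's branch passes to Umar's issue by representation.
The 1/4 is divided into 3 equal shares of 1/12 among Zuhair, Khalida, Fahad.
Zuhair is living and takes 1/12.
Khalida is living and takes 1/12.
Fahad predeceased; the 1/12 allotted to Fahad's branch passes to Fahad's issue by representation.
The 1/12 is divided into 4 equal shares of 1/48 among Samir, Dalia, Yasmin, Ghada.
Samir is living and takes 1/48.
Dalia is living and takes 1/48.
Yasmin is living and takes 1/48.
Ghada is living and takes 1/48.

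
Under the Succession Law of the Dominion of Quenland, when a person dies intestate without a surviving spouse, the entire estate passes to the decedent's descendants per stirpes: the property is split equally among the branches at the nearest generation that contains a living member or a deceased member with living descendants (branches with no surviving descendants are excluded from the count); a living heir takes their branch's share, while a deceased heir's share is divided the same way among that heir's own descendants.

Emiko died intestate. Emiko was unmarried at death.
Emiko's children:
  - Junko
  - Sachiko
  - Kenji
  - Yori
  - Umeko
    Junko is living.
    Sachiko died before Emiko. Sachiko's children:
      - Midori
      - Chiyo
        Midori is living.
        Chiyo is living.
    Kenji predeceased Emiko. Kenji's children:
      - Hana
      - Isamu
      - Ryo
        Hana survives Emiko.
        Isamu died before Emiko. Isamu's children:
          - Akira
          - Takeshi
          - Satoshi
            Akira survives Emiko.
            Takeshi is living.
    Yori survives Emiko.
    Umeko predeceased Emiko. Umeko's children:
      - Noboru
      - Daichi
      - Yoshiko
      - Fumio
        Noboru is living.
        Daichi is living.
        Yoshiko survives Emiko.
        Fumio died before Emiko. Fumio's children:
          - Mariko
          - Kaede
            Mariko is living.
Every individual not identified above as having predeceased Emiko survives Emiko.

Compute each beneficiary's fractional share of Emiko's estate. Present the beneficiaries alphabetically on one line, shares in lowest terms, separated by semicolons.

There is no surviving spouse, so the entire estate passes to Emiko's descendants per stirpes.
The estate is divided into 5 equal shares of 1/5 among Junko, Sachiko, Kenji, Yori, Umeko.
Junko is living and takes 1/5.
Sachiko predeceased; the 1/5 allotted to Sachiko's branch passes to Sachiko's issue by representation.
The 1/5 is divided into 2 equal shares of 1/10 among Midori, Chiyo.
Midori is living and takes 1/10.
Chiyo is living and takes 1/10.
Kenji predeceased; the 1/5 allotted to Kenji's branch passes to Kenji's issue by representation.
The 1/5 is divided into 3 equal shares of 1/15 among Hana, Isamu, Ryo.
Hana is living and takes 1/15.
Isamu predeceased; the 1/15 allotted to Isamu's branch passes to Isamu's issue by representation.
The 1/15 is divided into 3 equal shares of 1/45 among Akira, Takeshi, Satoshi.
Akira is living and takes 1/45.
Takeshi is living and takes 1/45.
Satoshi is living and takes 1/45.
Ryo is living and takes 1/15.
Yori is living and takes 1/5.
Umeko predeceased; the 1/5 allotted to Umeko's branch passes to Umeko's issue by representation.
The 1/5 is divided into 4 equal shares of 1/20 among Noboru, Daichi, Yoshiko, Fumio.
Noboru is living and takes 1/20.
Daichi is living and takes 1/20.
Yoshiko is living and takes 1/20.
Fumio predeceased; the 1/20 allotted to Fumio's branch passes to Fumio's issue by representation.
The 1/20 is divided into 2 equal shares of 1/40 among Mariko, Kaede.
Mariko is living and takes 1/40.
Kaede is living and takes 1/40.

Akira 1/45; Chiyo 1/10; Daichi 1/20; Hana 1/15; Junko 1/5; Kaede 1/40; Mariko 1/40; Midori 1/10; Noboru 1/20; Ryo 1/15; Satoshi 1/45; Takeshi 1/45; Yori 1/5; Yoshiko 1/20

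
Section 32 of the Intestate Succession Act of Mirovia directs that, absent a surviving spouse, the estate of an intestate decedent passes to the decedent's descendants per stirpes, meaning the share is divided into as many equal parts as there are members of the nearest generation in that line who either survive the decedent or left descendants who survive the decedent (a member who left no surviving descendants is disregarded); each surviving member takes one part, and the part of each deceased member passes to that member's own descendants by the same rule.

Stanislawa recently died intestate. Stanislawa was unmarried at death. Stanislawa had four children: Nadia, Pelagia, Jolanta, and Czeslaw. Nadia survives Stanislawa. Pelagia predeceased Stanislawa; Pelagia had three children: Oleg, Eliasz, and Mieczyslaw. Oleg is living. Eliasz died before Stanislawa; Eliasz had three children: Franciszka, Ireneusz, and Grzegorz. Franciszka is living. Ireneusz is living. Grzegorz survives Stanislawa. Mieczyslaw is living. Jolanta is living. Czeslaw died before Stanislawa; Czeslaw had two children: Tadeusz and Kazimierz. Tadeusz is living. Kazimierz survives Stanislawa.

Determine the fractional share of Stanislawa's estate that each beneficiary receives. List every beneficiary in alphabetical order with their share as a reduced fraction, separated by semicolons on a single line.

Franciszka 1/36; Grzegorz 1/36; Ireneusz 1/36; Jolanta 1/4; Kazimierz 1/8; Mieczyslaw 1/12; Nadia 1/4; Oleg 1/12; Tadeusz 1/8

There is no surviving spouse, so the entire estate passes to Stanislawa's descendants per stirpes.
The estate is divided into 4 equal shares of 1/4 among Nadia, Pelagia, Jolanta, Czeslaw.
Nadia is living and takes 1/4.
Pelagia predeceased; the 1/4 allotted to Pelagia's branch passes to Pelagia's issue by representation.
The 1/4 is divided into 3 equal shares of 1/12 among Oleg, Eliasz, Mieczyslaw.
Oleg is living and takes 1/12.
Eliasz predeceased; the 1/12 allotted to Eliasz's branch passes to Eliasz's issue by representation.
The 1/12 is divided into 3 equal shares of 1/36 among Franciszka, Ireneusz, Grzegorz.
Franciszka is living and takes 1/36.
Ireneusz is living and takes 1/36.
Grzegorz is living and takes 1/36.
Mieczyslaw is living and takes 1/12.
Jolanta is living and takes 1/4.
Czeslaw predeceased; the 1/4 allotted to Czeslaw's branch passes to Czeslaw's issue by representation.
The 1/4 is divided into 2 equal shares of 1/8 among Tadeusz, Kazimierz.
Tadeusz is living and takes 1/8.
Kazimierz is living and takes 1/8.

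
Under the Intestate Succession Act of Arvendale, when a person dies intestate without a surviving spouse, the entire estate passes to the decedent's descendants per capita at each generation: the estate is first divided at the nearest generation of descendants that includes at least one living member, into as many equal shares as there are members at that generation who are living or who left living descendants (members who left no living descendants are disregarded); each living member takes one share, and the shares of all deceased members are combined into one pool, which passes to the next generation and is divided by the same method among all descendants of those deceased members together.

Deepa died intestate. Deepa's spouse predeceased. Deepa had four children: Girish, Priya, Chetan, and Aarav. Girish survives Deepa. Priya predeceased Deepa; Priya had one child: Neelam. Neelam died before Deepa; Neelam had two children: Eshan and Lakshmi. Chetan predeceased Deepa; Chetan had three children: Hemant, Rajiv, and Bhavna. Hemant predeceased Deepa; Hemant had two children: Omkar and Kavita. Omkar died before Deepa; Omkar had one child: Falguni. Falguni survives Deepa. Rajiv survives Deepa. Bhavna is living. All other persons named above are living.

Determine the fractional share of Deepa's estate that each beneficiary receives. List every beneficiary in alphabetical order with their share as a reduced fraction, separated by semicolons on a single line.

Aarav 1/4; Bhavna 1/8; Eshan 1/16; Falguni 1/16; Girish 1/4; Kavita 1/16; Lakshmi 1/16; Rajiv 1/8

There is no surviving spouse, so the entire estate passes to Deepa's descendants per capita at each generation.
At generation 1 (Girish, Priya, Chetan, Aarav) there are 4 shares of (1)/4 = 1/4 each.
Living: Girish and Aarav — each takes 1/4.
Deceased: Priya and Chetan. Their combined 1/2 is pooled and carried to generation 2.
At generation 2 (Neelam, Hemant, Rajiv, Bhavna) there are 4 shares of (1/2)/4 = 1/8 each.
Living: Rajiv and Bhavna — each takes 1/8.
Deceased: Neelam and Hemant. Their combined 1/4 is pooled and carried to generation 3.
At generation 3 (Eshan, Lakshmi, Omkar, Kavita) there are 4 shares of (1/4)/4 = 1/16 each.
Living: Eshan, Lakshmi, and Kavita — each takes 1/16.
Deceased: Omkar. That 1/16 share is carried to generation 4.
At generation 4 (Falguni) there are 1 shares of (1/16)/1 = 1/16 each.
Living: Falguni — each takes 1/16.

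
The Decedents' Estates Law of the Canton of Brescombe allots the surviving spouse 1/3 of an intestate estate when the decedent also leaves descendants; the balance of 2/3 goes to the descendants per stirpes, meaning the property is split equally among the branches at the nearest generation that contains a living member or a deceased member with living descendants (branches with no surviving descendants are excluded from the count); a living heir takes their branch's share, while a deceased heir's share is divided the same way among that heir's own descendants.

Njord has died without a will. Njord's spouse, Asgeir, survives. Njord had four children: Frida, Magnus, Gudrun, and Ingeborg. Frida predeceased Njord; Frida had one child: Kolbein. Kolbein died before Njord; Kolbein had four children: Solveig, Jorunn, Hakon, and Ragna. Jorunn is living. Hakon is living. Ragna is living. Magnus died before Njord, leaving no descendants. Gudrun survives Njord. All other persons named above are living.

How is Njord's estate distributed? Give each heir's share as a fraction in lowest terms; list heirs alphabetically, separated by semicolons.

Asgeir 1/3; Gudrun 2/9; Hakon 1/18; Ingeborg 2/9; Jorunn 1/18; Ragna 1/18; Solveig 1/18

Asgeir, as surviving spouse, takes 1/3.
The remaining 2/3 passes to Njord's descendants per stirpes.
Magnus left no surviving issue, so that branch lapses and is disregarded.
The 2/3 is divided into 3 equal shares of 2/9 among Frida, Gudrun, Ingeborg.
Frida predeceased; the 2/9 allotted to Frida's branch passes to Frida's issue by representation.
Kolbein's line is the sole branch at this level, so the full 2/9 passes to Kolbein's issue by representation.
The 2/9 is divided into 4 equal shares of 1/18 among Solveig, Jorunn, Hakon, Ragna.
Solveig is living and takes 1/18.
Jorunn is living and takes 1/18.
Hakon is living and takes 1/18.
Ragna is living and takes 1/18.
Gudrun is living and takes 2/9.
Ingeborg is living and takes 2/9.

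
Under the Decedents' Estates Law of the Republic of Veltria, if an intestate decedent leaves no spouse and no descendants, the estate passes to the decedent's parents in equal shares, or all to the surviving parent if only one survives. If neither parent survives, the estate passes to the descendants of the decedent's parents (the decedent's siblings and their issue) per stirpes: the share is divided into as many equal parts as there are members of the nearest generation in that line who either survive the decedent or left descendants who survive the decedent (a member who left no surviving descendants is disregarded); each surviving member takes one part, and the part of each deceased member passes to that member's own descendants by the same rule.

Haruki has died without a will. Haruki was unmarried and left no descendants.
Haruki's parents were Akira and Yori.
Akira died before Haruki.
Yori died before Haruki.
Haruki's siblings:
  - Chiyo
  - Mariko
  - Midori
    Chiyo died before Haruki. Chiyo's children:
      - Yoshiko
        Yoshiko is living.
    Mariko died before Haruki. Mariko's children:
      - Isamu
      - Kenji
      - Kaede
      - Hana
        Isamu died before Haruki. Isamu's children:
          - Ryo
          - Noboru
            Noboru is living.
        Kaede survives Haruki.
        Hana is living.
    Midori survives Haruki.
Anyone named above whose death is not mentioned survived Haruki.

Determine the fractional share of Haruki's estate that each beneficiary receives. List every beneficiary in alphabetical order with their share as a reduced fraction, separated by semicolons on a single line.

Hana 1/12; Kaede 1/12; Kenji 1/12; Midori 1/3; Noboru 1/24; Ryo 1/24; Yoshiko 1/3

Neither parent survives and there are no descendants, so the estate passes to Haruki's siblings and their issue per stirpes.
The estate is divided into 3 equal shares of 1/3 among Chiyo, Mariko, Midori.
Chiyo predeceased; the 1/3 allotted to Chiyo's branch passes to Chiyo's issue by representation.
Yoshiko is the sole taker at this level and receives the full 1/3.
Mariko predeceased; the 1/3 allotted to Mariko's branch passes to Mariko's issue by representation.
The 1/3 is divided into 4 equal shares of 1/12 among Isamu, Kenji, Kaede, Hana.
Isamu predeceased; the 1/12 allotted to Isamu's branch passes to Isamu's issue by representation.
The 1/12 is divided into 2 equal shares of 1/24 among Ryo, Noboru.
Ryo is living and takes 1/24.
Noboru is living and takes 1/24.
Kenji is living and takes 1/12.
Kaede is living and takes 1/12.
Hana is living and takes 1/12.
Midori is living and takes 1/3.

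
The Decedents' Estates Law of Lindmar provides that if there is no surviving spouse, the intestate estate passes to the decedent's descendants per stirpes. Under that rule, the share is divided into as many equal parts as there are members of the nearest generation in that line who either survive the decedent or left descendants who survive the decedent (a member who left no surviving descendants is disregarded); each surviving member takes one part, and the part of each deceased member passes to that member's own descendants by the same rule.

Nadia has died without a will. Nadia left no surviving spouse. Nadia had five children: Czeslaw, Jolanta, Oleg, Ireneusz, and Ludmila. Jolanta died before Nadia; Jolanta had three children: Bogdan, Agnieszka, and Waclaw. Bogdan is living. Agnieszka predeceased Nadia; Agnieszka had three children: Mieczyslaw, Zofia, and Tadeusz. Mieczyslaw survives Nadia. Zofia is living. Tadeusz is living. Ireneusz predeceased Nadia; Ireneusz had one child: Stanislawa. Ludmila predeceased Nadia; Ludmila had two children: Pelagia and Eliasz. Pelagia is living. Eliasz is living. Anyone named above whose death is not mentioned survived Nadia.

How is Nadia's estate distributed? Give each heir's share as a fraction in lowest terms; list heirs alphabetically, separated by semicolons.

There is no surviving spouse, so the entire estate passes to Nadia's descendants per stirpes.
The estate is divided into 5 equal shares of 1/5 among Czeslaw, Jolanta, Oleg, Ireneusz, Ludmila.
Czeslaw is living and takes 1/5.
Jolanta predeceased; the 1/5 allotted to Jolanta's branch passes to Jolanta's issue by representation.
The 1/5 is divided into 3 equal shares of 1/15 among Bogdan, Agnieszka, Waclaw.
Bogdan is living and takes 1/15.
Agnieszka predeceased; the 1/15 allotted to Agnieszka's branch passes to Agnieszka's issue by representation.
The 1/15 is divided into 3 equal shares of 1/45 among Mieczyslaw, Zofia, Tadeusz.
Mieczyslaw is living and takes 1/45.
Zofia is living and takes 1/45.
Tadeusz is living and takes 1/45.
Waclaw is living and takes 1/15.
Oleg is living and takes 1/5.
Ireneusz predeceased; the 1/5 allotted to Ireneusz's branch passes to Ireneusz's issue by representation.
Stanislawa is the sole taker at this level and receives the full 1/5.
Ludmila predeceased; the 1/5 allotted to Ludmila's branch passes to Ludmila's issue by representation.
The 1/5 is divided into 2 equal shares of 1/10 among Pelagia, Eliasz.
Pelagia is living and takes 1/10.
Eliasz is living and takes 1/10.

Bogdan 1/15; Czeslaw 1/5; Eliasz 1/10; Mieczyslaw 1/45; Oleg 1/5; Pelagia 1/10; Stanislawa 1/5; Tadeusz 1/45; Waclaw 1/15; Zofia 1/45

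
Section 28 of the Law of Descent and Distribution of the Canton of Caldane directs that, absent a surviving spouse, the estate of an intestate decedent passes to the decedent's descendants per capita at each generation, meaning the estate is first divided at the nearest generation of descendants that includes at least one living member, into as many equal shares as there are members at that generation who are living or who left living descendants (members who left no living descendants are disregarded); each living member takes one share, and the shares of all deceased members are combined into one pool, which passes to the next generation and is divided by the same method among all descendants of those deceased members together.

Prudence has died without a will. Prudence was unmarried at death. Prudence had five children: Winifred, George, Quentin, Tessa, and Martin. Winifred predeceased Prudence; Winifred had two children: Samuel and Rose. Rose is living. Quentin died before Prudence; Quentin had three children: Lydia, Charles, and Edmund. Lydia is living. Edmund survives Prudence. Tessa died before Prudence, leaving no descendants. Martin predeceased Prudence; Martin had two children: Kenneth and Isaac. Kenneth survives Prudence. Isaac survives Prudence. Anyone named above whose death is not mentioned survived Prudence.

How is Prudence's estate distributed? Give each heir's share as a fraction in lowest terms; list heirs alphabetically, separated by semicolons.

Charles 3/28; Edmund 3/28; George 1/4; Isaac 3/28; Kenneth 3/28; Lydia 3/28; Rose 3/28; Samuel 3/28

There is no surviving spouse, so the entire estate passes to Prudence's descendants per capita at each generation.
At generation 1 (Winifred, George, Quentin, Martin) there are 4 shares of (1)/4 = 1/4 each.
Living: George — each takes 1/4.
Deceased: Winifred, Quentin, and Martin. Their combined 3/4 is pooled and carried to generation 2.
At generation 2 (Samuel, Rose, Lydia, Charles, Edmund, Kenneth, Isaac) there are 7 shares of (3/4)/7 = 3/28 each.
Living: Samuel, Rose, Lydia, Charles, Edmund, Kenneth, and Isaac — each takes 3/28.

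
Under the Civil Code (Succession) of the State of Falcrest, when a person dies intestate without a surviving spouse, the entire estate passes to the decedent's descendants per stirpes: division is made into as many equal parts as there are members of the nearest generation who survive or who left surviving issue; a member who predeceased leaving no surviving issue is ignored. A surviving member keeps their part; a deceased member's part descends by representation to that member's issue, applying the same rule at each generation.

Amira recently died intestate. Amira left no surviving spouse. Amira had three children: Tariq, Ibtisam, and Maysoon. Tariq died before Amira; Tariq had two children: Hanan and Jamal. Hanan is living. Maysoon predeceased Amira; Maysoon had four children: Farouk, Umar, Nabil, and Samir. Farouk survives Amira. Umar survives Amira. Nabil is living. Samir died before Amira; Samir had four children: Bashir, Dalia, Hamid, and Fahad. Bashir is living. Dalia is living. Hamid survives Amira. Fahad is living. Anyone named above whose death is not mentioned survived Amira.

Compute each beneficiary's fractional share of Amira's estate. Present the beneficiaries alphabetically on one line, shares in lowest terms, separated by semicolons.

Bashir 1/48; Dalia 1/48; Fahad 1/48; Farouk 1/12; Hamid 1/48; Hanan 1/6; Ibtisam 1/3; Jamal 1/6; Nabil 1/12; Umar 1/12

There is no surviving spouse, so the entire estate passes to Amira's descendants per stirpes.
The estate is divided into 3 equal shares of 1/3 among Tariq, Ibtisam, Maysoon.
Tariq predeceased; the 1/3 allotted to Tariq's branch passes to Tariq's issue by representation.
The 1/3 is divided into 2 equal shares of 1/6 among Hanan, Jamal.
Hanan is living and takes 1/6.
Jamal is living and takes 1/6.
Ibtisam is living and takes 1/3.
Maysoon predeceased; the 1/3 allotted to Maysoon's branch passes to Maysoon's issue by representation.
The 1/3 is divided into 4 equal shares of 1/12 among Farouk, Umar, Nabil, Samir.
Farouk is living and takes 1/12.
Umar is living and takes 1/12.
Nabil is living and takes 1/12.
Samir predeceased; the 1/12 allotted to Samir's branch passes to Samir's issue by representation.
The 1/12 is divided into 4 equal shares of 1/48 among Bashir, Dalia, Hamid, Fahad.
Bashir is living and takes 1/48.
Dalia is living and takes 1/48.
Hamid is living and takes 1/48.
Fahad is living and takes 1/48.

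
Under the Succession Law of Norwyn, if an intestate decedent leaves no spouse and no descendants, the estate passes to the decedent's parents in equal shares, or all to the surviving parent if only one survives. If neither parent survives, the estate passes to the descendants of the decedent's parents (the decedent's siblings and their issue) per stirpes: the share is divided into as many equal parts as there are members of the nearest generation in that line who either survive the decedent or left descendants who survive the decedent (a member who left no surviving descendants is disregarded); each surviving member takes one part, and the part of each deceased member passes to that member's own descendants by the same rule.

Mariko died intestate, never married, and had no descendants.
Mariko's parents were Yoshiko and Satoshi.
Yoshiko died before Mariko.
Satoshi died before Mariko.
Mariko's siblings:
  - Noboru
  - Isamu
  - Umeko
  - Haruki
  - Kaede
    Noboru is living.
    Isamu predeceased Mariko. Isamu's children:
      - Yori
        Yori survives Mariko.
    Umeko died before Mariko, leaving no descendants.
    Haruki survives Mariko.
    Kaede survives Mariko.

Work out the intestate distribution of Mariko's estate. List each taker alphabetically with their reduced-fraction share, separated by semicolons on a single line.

Neither parent survives and there are no descendants, so the estate passes to Mariko's siblings and their issue per stirpes.
Umeko left no surviving issue, so that branch lapses and is disregarded.
The estate is divided into 4 equal shares of 1/4 among Noboru, Isamu, Haruki, Kaede.
Noboru is living and takes 1/4.
Isamu predeceased; the 1/4 allotted to Isamu's branch passes to Isamu's issue by representation.
Yori is the sole taker at this level and receives the full 1/4.
Haruki is living and takes 1/4.
Kaede is living and takes 1/4.

Haruki 1/4; Kaede 1/4; Noboru 1/4; Yori 1/4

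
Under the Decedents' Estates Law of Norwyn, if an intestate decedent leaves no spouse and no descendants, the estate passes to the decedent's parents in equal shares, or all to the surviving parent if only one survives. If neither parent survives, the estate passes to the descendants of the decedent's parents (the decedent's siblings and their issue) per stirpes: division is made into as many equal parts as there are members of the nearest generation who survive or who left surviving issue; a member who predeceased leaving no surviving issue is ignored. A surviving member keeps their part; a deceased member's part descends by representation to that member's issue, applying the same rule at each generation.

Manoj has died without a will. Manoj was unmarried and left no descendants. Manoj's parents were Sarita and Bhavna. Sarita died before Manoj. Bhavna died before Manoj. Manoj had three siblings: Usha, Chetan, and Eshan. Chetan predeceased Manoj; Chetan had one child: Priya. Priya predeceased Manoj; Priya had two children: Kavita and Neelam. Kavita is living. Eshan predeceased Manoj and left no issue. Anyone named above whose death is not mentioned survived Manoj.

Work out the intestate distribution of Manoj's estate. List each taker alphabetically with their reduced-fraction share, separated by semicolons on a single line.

Kavita 1/4; Neelam 1/4; Usha 1/2

Neither parent survives and there are no descendants, so the estate passes to Manoj's siblings and their issue per stirpes.
Eshan left no surviving issue, so that branch lapses and is disregarded.
The estate is divided into 2 equal shares of 1/2 among Usha, Chetan.
Usha is living and takes 1/2.
Chetan predeceased; the 1/2 allotted to Chetan's branch passes to Chetan's issue by representation.
Priya's line is the sole branch at this level, so the full 1/2 passes to Priya's issue by representation.
The 1/2 is divided into 2 equal shares of 1/4 among Kavita, Neelam.
Kavita is living and takes 1/4.
Neelam is living and takes 1/4.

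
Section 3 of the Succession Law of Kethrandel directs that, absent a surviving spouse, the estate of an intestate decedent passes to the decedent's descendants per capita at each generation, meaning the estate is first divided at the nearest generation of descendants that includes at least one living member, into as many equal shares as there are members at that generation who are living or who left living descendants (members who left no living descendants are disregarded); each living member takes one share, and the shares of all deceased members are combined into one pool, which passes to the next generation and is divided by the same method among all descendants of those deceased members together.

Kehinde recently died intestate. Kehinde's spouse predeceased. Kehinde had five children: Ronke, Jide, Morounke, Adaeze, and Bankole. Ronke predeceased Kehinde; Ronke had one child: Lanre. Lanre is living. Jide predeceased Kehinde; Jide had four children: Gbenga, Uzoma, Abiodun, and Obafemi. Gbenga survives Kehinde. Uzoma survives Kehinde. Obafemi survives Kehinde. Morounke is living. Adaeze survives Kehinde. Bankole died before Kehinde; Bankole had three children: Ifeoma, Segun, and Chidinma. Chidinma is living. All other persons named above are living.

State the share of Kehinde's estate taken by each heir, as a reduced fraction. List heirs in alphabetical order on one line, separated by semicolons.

There is no surviving spouse, so the entire estate passes to Kehinde's descendants per capita at each generation.
At generation 1 (Ronke, Jide, Morounke, Adaeze, Bankole) there are 5 shares of (1)/5 = 1/5 each.
Living: Morounke and Adaeze — each takes 1/5.
Deceased: Ronke, Jide, and Bankole. Their combined 3/5 is pooled and carried to generation 2.
At generation 2 (Lanre, Gbenga, Uzoma, Abiodun, Obafemi, Ifeoma, Segun, Chidinma) there are 8 shares of (3/5)/8 = 3/40 each.
Living: Lanre, Gbenga, Uzoma, Abiodun, Obafemi, Ifeoma, Segun, and Chidinma — each takes 3/40.

Abiodun 3/40; Adaeze 1/5; Chidinma 3/40; Gbenga 3/40; Ifeoma 3/40; Lanre 3/40; Morounke 1/5; Obafemi 3/40; Segun 3/40; Uzoma 3/40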